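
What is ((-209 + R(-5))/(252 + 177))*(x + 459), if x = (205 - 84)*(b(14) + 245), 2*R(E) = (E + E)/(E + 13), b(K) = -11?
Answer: -1237239/88 ≈ -14060.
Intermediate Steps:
R(E) = E/(13 + E) (R(E) = ((E + E)/(E + 13))/2 = ((2*E)/(13 + E))/2 = (2*E/(13 + E))/2 = E/(13 + E))
x = 28314 (x = (205 - 84)*(-11 + 245) = 121*234 = 28314)
((-209 + R(-5))/(252 + 177))*(x + 459) = ((-209 - 5/(13 - 5))/(252 + 177))*(28314 + 459) = ((-209 - 5/8)/429)*28773 = ((-209 - 5*1/8)*(1/429))*28773 = ((-209 - 5/8)*(1/429))*28773 = -1677/8*1/429*28773 = -43/88*28773 = -1237239/88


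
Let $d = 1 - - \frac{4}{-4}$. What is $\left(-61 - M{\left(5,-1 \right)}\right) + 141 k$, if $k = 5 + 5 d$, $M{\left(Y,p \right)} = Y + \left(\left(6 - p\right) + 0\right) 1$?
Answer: $632$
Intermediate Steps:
$M{\left(Y,p \right)} = 6 + Y - p$ ($M{\left(Y,p \right)} = Y + \left(6 - p\right) 1 = Y - \left(-6 + p\right) = 6 + Y - p$)
$d = 0$ ($d = 1 - \left(-4\right) \left(- \frac{1}{4}\right) = 1 - 1 = 0$)
$k = 5$ ($k = 5 + 5 \cdot 0 = 5 + 0 = 5$)
$\left(-61 - M{\left(5,-1 \right)}\right) + 141 k = \left(-61 - \left(6 + 5 - -1\right)\right) + 141 \cdot 5 = \left(-61 - \left(6 + 5 + 1\right)\right) + 705 = \left(-61 - 12\right) + 705 = -73 + 705 = 632$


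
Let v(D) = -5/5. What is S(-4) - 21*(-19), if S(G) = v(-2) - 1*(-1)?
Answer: 399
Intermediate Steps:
v(D) = -1 (v(D) = -5*⅕ = -1)
S(G) = 0 (S(G) = -1 - 1*(-1) = -1 + 1 = 0)
S(-4) - 21*(-19) = 0 - 21*(-19) = 0 + 399 = 399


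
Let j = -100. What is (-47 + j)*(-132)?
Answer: 19404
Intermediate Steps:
(-47 + j)*(-132) = (-47 - 100)*(-132) = -147*(-132) = 19404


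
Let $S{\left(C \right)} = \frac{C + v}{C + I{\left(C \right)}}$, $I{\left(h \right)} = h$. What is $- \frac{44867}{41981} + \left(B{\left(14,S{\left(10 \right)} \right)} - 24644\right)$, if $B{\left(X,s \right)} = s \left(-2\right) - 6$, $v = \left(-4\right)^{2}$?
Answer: $- \frac{5174928338}{209905} \approx -24654.0$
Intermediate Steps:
$v = 16$
$S{\left(C \right)} = \frac{16 + C}{2 C}$ ($S{\left(C \right)} = \frac{C + 16}{C + C} = \frac{16 + C}{2 C}$)
$B{\left(X,s \right)} = -6 - 2 s$ ($B{\left(X,s \right)} = - 2 s - 6 = -6 - 2 s$)
$- \frac{44867}{41981} + \left(B{\left(14,S{\left(10 \right)} \right)} - 24644\right) = - \frac{44867}{41981} - \left(24650 + 2 \cdot \frac{1}{2} \cdot \frac{1}{10} \left(16 + 10\right)\right) = \left(-44867\right) \frac{1}{41981} - \left(24650 + 2 \cdot \frac{1}{2} \cdot \frac{1}{10} \cdot 26\right) = - \frac{44867}{41981} - \frac{123263}{5} = - \frac{5174928338}{209905}$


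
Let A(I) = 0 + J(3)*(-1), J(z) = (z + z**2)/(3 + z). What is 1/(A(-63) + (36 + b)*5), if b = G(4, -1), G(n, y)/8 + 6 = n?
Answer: 1/98 ≈ 0.010204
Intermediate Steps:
G(n, y) = -48 + 8*n
b = -16 (b = -48 + 8*4 = -48 + 32 = -16)
J(z) = (z + z**2)/(3 + z)
A(I) = -2 (A(I) = 0 + (3*(1 + 3)/(3 + 3))*(-1) = 0 + (3*4/6)*(-1) = 0 + (3*(1/6)*4)*(-1) = 0 + 2*(-1) = 0 - 2 = -2)
1/(A(-63) + (36 + b)*5) = 1/(-2 + (36 - 16)*5) = 1/(-2 + 20*5) = 1/(-2 + 100) = 1/98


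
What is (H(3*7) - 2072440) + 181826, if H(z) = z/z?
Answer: -1890613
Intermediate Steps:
H(z) = 1
(H(3*7) - 2072440) + 181826 = (1 - 2072440) + 181826 = -2072439 + 181826 = -1890613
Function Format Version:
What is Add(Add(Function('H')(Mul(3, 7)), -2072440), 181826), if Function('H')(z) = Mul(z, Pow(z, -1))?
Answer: -1890613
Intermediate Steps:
Function('H')(z) = 1
Add(Add(Function('H')(Mul(3, 7)), -2072440), 181826) = Add(Add(1, -2072440), 181826) = Add(-2072439, 181826) = -1890613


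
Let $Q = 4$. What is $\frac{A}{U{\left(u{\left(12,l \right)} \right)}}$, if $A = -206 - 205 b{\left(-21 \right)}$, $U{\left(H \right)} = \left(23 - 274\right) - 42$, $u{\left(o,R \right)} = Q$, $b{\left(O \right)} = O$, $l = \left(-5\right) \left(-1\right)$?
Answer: $- \frac{4099}{293} \approx -13.99$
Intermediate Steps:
$l = 5$
$u{\left(o,R \right)} = 4$
$U{\left(H \right)} = -293$ ($U{\left(H \right)} = -251 - 42 = -293$)
$A = 4099$ ($A = -206 - -4305 = -206 + 4305 = 4099$)
$\frac{A}{U{\left(u{\left(12,l \right)} \right)}} = \frac{4099}{-293} = 4099 \left(- \frac{1}{293}\right) = - \frac{4099}{293}$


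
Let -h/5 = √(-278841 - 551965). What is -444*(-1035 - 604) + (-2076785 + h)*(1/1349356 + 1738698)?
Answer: -4872391197219326969/1349356 - 11730612892445*I*√830806/1349356 ≈ -3.6109e+12 - 7.924e+9*I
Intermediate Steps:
h = -5*I*√830806 (h = -5*√(-278841 - 551965) = -5*I*√830806 ≈ -4557.4*I)
-444*(-1035 - 604) + (-2076785 + h)*(1/1349356 + 1738698) = -444*(-1035 - 604) + (-2076785 - 5*I*√830806)*(1/1349356 + 1738698) = -444*(-1639) + (-2076785 - 5*I*√830806)*(1/1349356 + 1738698) = 727716 + (-2076785 - 5*I*√830806)*(2346122578489/1349356) = 727716 + (-4872392179167277865/1349356 - 11730612892445*I*√830806/1349356) = -4872391197219326969/1349356 - 11730612892445*I*√830806/1349356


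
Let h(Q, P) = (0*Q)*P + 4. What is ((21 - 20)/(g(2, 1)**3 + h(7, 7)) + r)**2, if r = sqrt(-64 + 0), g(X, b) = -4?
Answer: (-1 + 480*I)**2/3600 ≈ -64.0 - 0.26667*I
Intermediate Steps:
h(Q, P) = 4 (h(Q, P) = 0*P + 4 = 0 + 4 = 4)
r = 8*I (r = sqrt(-64) = 8*I ≈ 8.0*I)
((21 - 20)/(g(2, 1)**3 + h(7, 7)) + r)**2 = ((21 - 20)/((-4)**3 + 4) + 8*I)**2 = (1/(-64 + 4) + 8*I)**2 = (1/(-60) + 8*I)**2 = (1*(-1/60) + 8*I)**2 = (-1/60 + 8*I)**2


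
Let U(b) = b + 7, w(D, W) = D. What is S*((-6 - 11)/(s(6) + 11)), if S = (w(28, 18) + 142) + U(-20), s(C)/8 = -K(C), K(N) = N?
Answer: 2669/37 ≈ 72.135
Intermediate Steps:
U(b) = 7 + b
s(C) = -8*C (s(C) = 8*(-C) = -8*C)
S = 157 (S = (28 + 142) + (7 - 20) = 170 - 13 = 157)
S*((-6 - 11)/(s(6) + 11)) = 157*((-6 - 11)/(-8*6 + 11)) = 157*(-17/(-48 + 11)) = 157*(-17/(-37)) = 157*(-17*(-1/37)) = 157*(17/37) = 2669/37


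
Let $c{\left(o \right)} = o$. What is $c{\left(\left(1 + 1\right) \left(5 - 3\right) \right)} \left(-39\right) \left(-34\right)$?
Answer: $5304$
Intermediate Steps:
$c{\left(\left(1 + 1\right) \left(5 - 3\right) \right)} \left(-39\right) \left(-34\right) = \left(1 + 1\right) \left(5 - 3\right) \left(-39\right) \left(-34\right) = 2 \cdot 2 \left(-39\right) \left(-34\right) = 4 \left(-39\right) \left(-34\right) = \left(-156\right) \left(-34\right) = 5304$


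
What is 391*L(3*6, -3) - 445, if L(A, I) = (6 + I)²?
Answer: 3074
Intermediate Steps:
391*L(3*6, -3) - 445 = 391*(6 - 3)² - 445 = 391*3² - 445 = 391*9 - 445 = 3519 - 445 = 3074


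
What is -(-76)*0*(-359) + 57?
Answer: 57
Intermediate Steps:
-(-76)*0*(-359) + 57 = -38*0*(-359) + 57 = 0*(-359) + 57 = 0 + 57 = 57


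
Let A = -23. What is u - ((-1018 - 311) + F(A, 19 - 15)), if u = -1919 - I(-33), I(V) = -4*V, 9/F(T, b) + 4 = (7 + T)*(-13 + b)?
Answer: -101089/140 ≈ -722.06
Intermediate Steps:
F(T, b) = 9/(-4 + (-13 + b)*(7 + T)) (F(T, b) = 9/(-4 + (7 + T)*(-13 + b)) = 9/(-4 + (-13 + b)*(7 + T)))
u = -2051 (u = -1919 - (-4)*(-33) = -1919 - 1*132 = -1919 - 132 = -2051)
u - ((-1018 - 311) + F(A, 19 - 15)) = -2051 - ((-1018 - 311) + 9/(-95 - 13*(-23) + 7*(19 - 15) - 23*(19 - 15))) = -2051 - (-1329 + 9/(-95 + 299 + 7*4 - 23*4)) = -2051 - (-1329 + 9/(-95 + 299 + 28 - 92)) = -2051 - (-1329 + 9/140) = -2051 - 1*(-186051/140) = -2051 + 186051/140 = -101089/140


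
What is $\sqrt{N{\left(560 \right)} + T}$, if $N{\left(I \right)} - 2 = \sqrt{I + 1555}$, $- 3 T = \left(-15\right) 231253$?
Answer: $\sqrt{1156267 + 3 \sqrt{235}} \approx 1075.3$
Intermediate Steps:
$T = 1156265$ ($T = - \frac{\left(-15\right) 231253}{3} = \left(- \frac{1}{3}\right) \left(-3468795\right) = 1156265$)
$N{\left(I \right)} = 2 + \sqrt{1555 + I}$ ($N{\left(I \right)} = 2 + \sqrt{I + 1555} = 2 + \sqrt{1555 + I}$)
$\sqrt{N{\left(560 \right)} + T} = \sqrt{\left(2 + \sqrt{1555 + 560}\right) + 1156265} = \sqrt{\left(2 + \sqrt{2115}\right) + 1156265} = \sqrt{\left(2 + 3 \sqrt{235}\right) + 1156265} = \sqrt{1156267 + 3 \sqrt{235}}$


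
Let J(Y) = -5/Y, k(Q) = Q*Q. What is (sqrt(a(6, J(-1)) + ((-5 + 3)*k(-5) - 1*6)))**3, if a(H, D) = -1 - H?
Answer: -189*I*sqrt(7) ≈ -500.05*I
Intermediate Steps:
k(Q) = Q**2
(sqrt(a(6, J(-1)) + ((-5 + 3)*k(-5) - 1*6)))**3 = (sqrt((-1 - 1*6) + ((-5 + 3)*(-5)**2 - 1*6)))**3 = (sqrt((-1 - 6) + (-2*25 - 6)))**3 = (sqrt(-7 + (-50 - 6)))**3 = (sqrt(-7 - 56))**3 = (sqrt(-63))**3 = (3*I*sqrt(7))**3 = -189*I*sqrt(7)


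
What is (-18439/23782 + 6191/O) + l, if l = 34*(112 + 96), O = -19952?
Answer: 1677569004059/237249232 ≈ 7070.9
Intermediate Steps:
l = 7072 (l = 34*208 = 7072)
(-18439/23782 + 6191/O) + l = (-18439/23782 + 6191/(-19952)) + 7072 = (-18439*1/23782 + 6191*(-1/19952)) + 7072 = (-18439/23782 - 6191/19952) + 7072 = -257564645/237249232 + 7072 = 1677569004059/237249232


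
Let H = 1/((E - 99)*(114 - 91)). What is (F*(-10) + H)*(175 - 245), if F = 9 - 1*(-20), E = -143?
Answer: 56494935/2783 ≈ 20300.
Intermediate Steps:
H = -1/5566 (H = 1/((-143 - 99)*(114 - 91)) = 1/(-242*23) = 1/(-5566) = -1/5566 ≈ -0.00017966)
F = 29 (F = 9 + 20 = 29)
(F*(-10) + H)*(175 - 245) = (29*(-10) - 1/5566)*(175 - 245) = (-290 - 1/5566)*(-70) = -1614141/5566*(-70) = 56494935/2783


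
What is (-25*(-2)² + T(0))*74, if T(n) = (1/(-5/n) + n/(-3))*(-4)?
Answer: -7400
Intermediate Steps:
T(n) = 32*n/15 (T(n) = (1*(-n/5) + n*(-⅓))*(-4) = (-n/5 - n/3)*(-4) = -8*n/15*(-4) = 32*n/15)
(-25*(-2)² + T(0))*74 = (-25*(-2)² + (32/15)*0)*74 = (-25*4 + 0)*74 = (-100 + 0)*74 = -100*74 = -7400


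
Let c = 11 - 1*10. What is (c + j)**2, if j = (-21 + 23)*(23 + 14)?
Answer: 5625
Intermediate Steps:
c = 1 (c = 11 - 10 = 1)
j = 74 (j = 2*37 = 74)
(c + j)**2 = (1 + 74)**2 = 75**2 = 5625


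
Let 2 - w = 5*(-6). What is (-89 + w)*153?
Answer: -8721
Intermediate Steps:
w = 32 (w = 2 - 5*(-6) = 2 - 1*(-30) = 2 + 30 = 32)
(-89 + w)*153 = (-89 + 32)*153 = -57*153 = -8721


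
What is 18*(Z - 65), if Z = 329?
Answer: 4752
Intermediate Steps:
18*(Z - 65) = 18*(329 - 65) = 18*264 = 4752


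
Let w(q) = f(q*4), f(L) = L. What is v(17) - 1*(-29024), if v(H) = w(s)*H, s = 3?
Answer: 29228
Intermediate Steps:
w(q) = 4*q (w(q) = q*4 = 4*q)
v(H) = 12*H (v(H) = (4*3)*H = 12*H)
v(17) - 1*(-29024) = 12*17 - 1*(-29024) = 204 + 29024 = 29228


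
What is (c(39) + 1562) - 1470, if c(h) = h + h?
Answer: 170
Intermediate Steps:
c(h) = 2*h
(c(39) + 1562) - 1470 = (2*39 + 1562) - 1470 = (78 + 1562) - 1470 = 1640 - 1470 = 170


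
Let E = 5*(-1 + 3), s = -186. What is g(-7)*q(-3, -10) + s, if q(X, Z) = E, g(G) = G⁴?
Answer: 23824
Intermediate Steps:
E = 10 (E = 5*2 = 10)
q(X, Z) = 10
g(-7)*q(-3, -10) + s = (-7)⁴*10 - 186 = 2401*10 - 186 = 24010 - 186 = 23824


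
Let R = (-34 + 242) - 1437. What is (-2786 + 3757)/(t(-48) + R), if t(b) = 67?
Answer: -971/1162 ≈ -0.83563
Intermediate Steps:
R = -1229 (R = 208 - 1437 = -1229)
(-2786 + 3757)/(t(-48) + R) = (-2786 + 3757)/(67 - 1229) = 971/(-1162) = 971*(-1/1162) = -971/1162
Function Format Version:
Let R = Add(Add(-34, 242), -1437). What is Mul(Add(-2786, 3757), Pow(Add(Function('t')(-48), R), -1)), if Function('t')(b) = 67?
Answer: Rational(-971, 1162) ≈ -0.83563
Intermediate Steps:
R = -1229 (R = Add(208, -1437) = -1229)
Mul(Add(-2786, 3757), Pow(Add(Function('t')(-48), R), -1)) = Mul(Add(-2786, 3757), Pow(Add(67, -1229), -1)) = Mul(971, Pow(-1162, -1)) = Mul(971, Rational(-1, 1162)) = Rational(-971, 1162)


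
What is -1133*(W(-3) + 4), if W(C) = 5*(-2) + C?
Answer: 10197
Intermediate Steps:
W(C) = -10 + C
-1133*(W(-3) + 4) = -1133*((-10 - 3) + 4) = -1133*(-13 + 4) = -1133*(-9) = 10197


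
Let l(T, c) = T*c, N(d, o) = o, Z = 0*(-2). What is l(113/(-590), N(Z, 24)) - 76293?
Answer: -22507791/295 ≈ -76298.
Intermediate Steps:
Z = 0
l(113/(-590), N(Z, 24)) - 76293 = (113/(-590))*24 - 76293 = (113*(-1/590))*24 - 76293 = -113/590*24 - 76293 = -1356/295 - 76293 = -22507791/295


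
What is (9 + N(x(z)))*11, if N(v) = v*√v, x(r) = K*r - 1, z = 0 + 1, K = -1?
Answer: 99 - 22*I*√2 ≈ 99.0 - 31.113*I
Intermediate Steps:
z = 1
x(r) = -1 - r (x(r) = -r - 1 = -1 - r)
N(v) = v^(3/2)
(9 + N(x(z)))*11 = (9 + (-1 - 1*1)^(3/2))*11 = (9 + (-1 - 1)^(3/2))*11 = (9 + (-2)^(3/2))*11 = (9 - 2*I*√2)*11 = 99 - 22*I*√2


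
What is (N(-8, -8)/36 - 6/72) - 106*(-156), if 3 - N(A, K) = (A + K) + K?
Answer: 49610/3 ≈ 16537.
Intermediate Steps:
N(A, K) = 3 - A - 2*K (N(A, K) = 3 - ((A + K) + K) = 3 - (A + 2*K) = 3 + (-A - 2*K) = 3 - A - 2*K)
(N(-8, -8)/36 - 6/72) - 106*(-156) = ((3 - 1*(-8) - 2*(-8))/36 - 6/72) - 106*(-156) = ((3 + 8 + 16)*(1/36) - 6*1/72) + 16536 = (27*(1/36) - 1/12) + 16536 = (¾ - 1/12) + 16536 = ⅔ + 16536 = 49610/3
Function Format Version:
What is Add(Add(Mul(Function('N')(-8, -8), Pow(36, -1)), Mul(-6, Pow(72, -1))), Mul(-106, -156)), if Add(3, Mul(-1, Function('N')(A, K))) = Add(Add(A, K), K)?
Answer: Rational(49610, 3) ≈ 16537.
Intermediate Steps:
Function('N')(A, K) = Add(3, Mul(-1, A), Mul(-2, K)) (Function('N')(A, K) = Add(3, Mul(-1, Add(Add(A, K), K))) = Add(3, Mul(-1, Add(A, Mul(2, K)))) = Add(3, Add(Mul(-1, A), Mul(-2, K))) = Add(3, Mul(-1, A), Mul(-2, K)))
Add(Add(Mul(Function('N')(-8, -8), Pow(36, -1)), Mul(-6, Pow(72, -1))), Mul(-106, -156)) = Add(Add(Mul(Add(3, Mul(-1, -8), Mul(-2, -8)), Pow(36, -1)), Mul(-6, Pow(72, -1))), Mul(-106, -156)) = Add(Add(Mul(Add(3, 8, 16), Rational(1, 36)), Mul(-6, Rational(1, 72))), 16536) = Add(Add(Mul(27, Rational(1, 36)), Rational(-1, 12)), 16536) = Add(Add(Rational(3, 4), Rational(-1, 12)), 16536) = Add(Rational(2, 3), 16536) = Rational(49610, 3)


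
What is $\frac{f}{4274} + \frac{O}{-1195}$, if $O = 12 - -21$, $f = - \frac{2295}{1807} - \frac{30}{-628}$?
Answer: $- \frac{80855711091}{2897945567140} \approx -0.027901$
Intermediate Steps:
$f = - \frac{693525}{567398}$ ($f = \left(-2295\right) \frac{1}{1807} - - \frac{15}{314} = - \frac{2295}{1807} + \frac{15}{314} = - \frac{693525}{567398} \approx -1.2223$)
$O = 33$ ($O = 12 + 21 = 33$)
$\frac{f}{4274} + \frac{O}{-1195} = - \frac{693525}{567398 \cdot 4274} + \frac{33}{-1195} = \left(- \frac{693525}{567398}\right) \frac{1}{4274} + 33 \left(- \frac{1}{1195}\right) = - \frac{693525}{2425059052} - \frac{33}{1195} = - \frac{80855711091}{2897945567140}$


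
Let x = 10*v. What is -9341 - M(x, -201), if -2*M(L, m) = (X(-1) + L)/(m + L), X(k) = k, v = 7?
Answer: -2447411/262 ≈ -9341.3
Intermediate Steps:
x = 70 (x = 10*7 = 70)
M(L, m) = -(-1 + L)/(2*(L + m)) (M(L, m) = -(-1 + L)/(2*(m + L)) = -(-1 + L)/(2*(L + m)))
-9341 - M(x, -201) = -9341 - (1 - 1*70)/(2*(70 - 201)) = -9341 - (1 - 70)/(2*(-131)) = -9341 - (-1)*(-69)/(2*131) = -9341 - 1*69/262 = -9341 - 69/262 = -2447411/262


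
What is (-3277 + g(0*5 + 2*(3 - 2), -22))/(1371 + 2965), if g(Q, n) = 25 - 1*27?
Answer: -3279/4336 ≈ -0.75623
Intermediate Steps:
g(Q, n) = -2 (g(Q, n) = 25 - 27 = -2)
(-3277 + g(0*5 + 2*(3 - 2), -22))/(1371 + 2965) = (-3277 - 2)/(1371 + 2965) = -3279/4336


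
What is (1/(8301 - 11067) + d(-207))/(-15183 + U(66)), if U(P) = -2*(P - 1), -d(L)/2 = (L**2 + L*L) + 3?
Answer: 474097933/42355758 ≈ 11.193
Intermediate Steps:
d(L) = -6 - 4*L**2 (d(L) = -2*((L**2 + L*L) + 3) = -2*((L**2 + L**2) + 3) = -2*(2*L**2 + 3) = -2*(3 + 2*L**2) = -6 - 4*L**2)
U(P) = 2 - 2*P (U(P) = -2*(-1 + P) = 2 - 2*P)
(1/(8301 - 11067) + d(-207))/(-15183 + U(66)) = (1/(8301 - 11067) + (-6 - 4*(-207)**2))/(-15183 + (2 - 2*66)) = (1/(-2766) + (-6 - 4*42849))/(-15183 + (2 - 132)) = (-1/2766 + (-6 - 171396))/(-15183 - 130) = (-1/2766 - 171402)/(-15313) = -474097933/2766*(-1/15313) = 474097933/42355758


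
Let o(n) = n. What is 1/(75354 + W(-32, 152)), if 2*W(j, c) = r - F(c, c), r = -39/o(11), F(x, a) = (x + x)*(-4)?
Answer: 22/1671125 ≈ 1.3165e-5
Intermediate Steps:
F(x, a) = -8*x (F(x, a) = (2*x)*(-4) = -8*x)
r = -39/11 ≈ -3.5455
W(j, c) = -39/22 + 4*c (W(j, c) = (-39/11 - (-8)*c)/2 = (-39/11 + 8*c)/2 = -39/22 + 4*c)
1/(75354 + W(-32, 152)) = 1/(75354 + (-39/22 + 4*152)) = 1/(75354 + (-39/22 + 608)) = 1/(75354 + 13337/22) = 1/(1671125/22) = 22/1671125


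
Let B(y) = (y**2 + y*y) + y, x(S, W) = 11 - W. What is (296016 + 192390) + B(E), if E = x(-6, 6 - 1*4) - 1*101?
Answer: 505242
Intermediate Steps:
E = -92 (E = (11 - (6 - 1*4)) - 1*101 = (11 - (6 - 4)) - 101 = (11 - 1*2) - 101 = (11 - 2) - 101 = 9 - 101 = -92)
B(y) = y + 2*y**2 (B(y) = (y**2 + y**2) + y = 2*y**2 + y = y + 2*y**2)
(296016 + 192390) + B(E) = (296016 + 192390) - 92*(1 + 2*(-92)) = 488406 - 92*(1 - 184) = 488406 - 92*(-183) = 488406 + 16836 = 505242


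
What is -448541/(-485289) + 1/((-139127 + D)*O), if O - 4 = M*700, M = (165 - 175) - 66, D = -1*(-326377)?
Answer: 212756901047891/230187616659000 ≈ 0.92428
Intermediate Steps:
D = 326377
M = -76 (M = -10 - 66 = -76)
O = -53196 (O = 4 - 76*700 = 4 - 53200 = -53196)
-448541/(-485289) + 1/((-139127 + D)*O) = -448541/(-485289) + 1/((-139127 + 326377)*(-53196)) = -448541*(-1/485289) - 1/53196/187250 = 448541/485289 + (1/187250)*(-1/53196) = 448541/485289 - 1/9960951000 = 212756901047891/230187616659000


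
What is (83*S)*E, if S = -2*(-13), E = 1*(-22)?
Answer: -47476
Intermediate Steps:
E = -22
S = 26
(83*S)*E = (83*26)*(-22) = 2158*(-22) = -47476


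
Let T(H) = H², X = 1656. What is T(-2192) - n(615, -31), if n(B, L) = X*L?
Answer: 4856200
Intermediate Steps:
n(B, L) = 1656*L
T(-2192) - n(615, -31) = (-2192)² - 1656*(-31) = 4804864 - 1*(-51336) = 4804864 + 51336 = 4856200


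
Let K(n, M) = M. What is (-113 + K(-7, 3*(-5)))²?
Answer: 16384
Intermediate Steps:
(-113 + K(-7, 3*(-5)))² = (-113 + 3*(-5))² = (-113 - 15)² = (-128)² = 16384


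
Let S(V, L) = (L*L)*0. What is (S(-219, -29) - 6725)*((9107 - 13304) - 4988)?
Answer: 61769125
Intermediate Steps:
S(V, L) = 0 (S(V, L) = L²*0 = 0)
(S(-219, -29) - 6725)*((9107 - 13304) - 4988) = (0 - 6725)*((9107 - 13304) - 4988) = -6725*(-4197 - 4988) = -6725*(-9185) = 61769125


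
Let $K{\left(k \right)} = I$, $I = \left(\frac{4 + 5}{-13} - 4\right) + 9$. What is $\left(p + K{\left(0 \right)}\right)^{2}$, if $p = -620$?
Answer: $\frac{64064016}{169} \approx 3.7908 \cdot 10^{5}$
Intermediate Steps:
$I = \frac{56}{13}$ ($I = \left(9 \left(- \frac{1}{13}\right) - 4\right) + 9 = \left(- \frac{9}{13} - 4\right) + 9 = - \frac{61}{13} + 9 = \frac{56}{13} \approx 4.3077$)
$K{\left(k \right)} = \frac{56}{13}$
$\left(p + K{\left(0 \right)}\right)^{2} = \left(-620 + \frac{56}{13}\right)^{2} = \left(- \frac{8004}{13}\right)^{2} = \frac{64064016}{169}$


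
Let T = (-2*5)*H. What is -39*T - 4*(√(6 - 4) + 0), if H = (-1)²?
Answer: 390 - 4*√2 ≈ 384.34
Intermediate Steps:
H = 1
T = -10 (T = -2*5*1 = -10*1 = -10)
-39*T - 4*(√(6 - 4) + 0) = -39*(-10) - 4*(√(6 - 4) + 0) = 390 - 4*(√2 + 0) = 390 - 4*√2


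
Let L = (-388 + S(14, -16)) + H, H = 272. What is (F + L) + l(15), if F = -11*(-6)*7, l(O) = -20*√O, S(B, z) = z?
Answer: 330 - 20*√15 ≈ 252.54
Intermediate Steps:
L = -132 (L = (-388 - 16) + 272 = -404 + 272 = -132)
F = 462 (F = 66*7 = 462)
(F + L) + l(15) = (462 - 132) - 20*√15 = 330 - 20*√15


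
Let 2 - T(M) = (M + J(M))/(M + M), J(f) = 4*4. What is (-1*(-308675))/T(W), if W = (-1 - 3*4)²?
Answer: 104332150/491 ≈ 2.1249e+5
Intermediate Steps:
J(f) = 16
W = 169 (W = (-1 - 12)² = (-13)² = 169)
T(M) = 2 - (16 + M)/(2*M) (T(M) = 2 - (M + 16)/(M + M) = 2 - (16 + M)/(2*M))
(-1*(-308675))/T(W) = (-1*(-308675))/(3/2 - 8/169) = 308675/(3/2 - 8*1/169) = 308675/(3/2 - 8/169) = 308675/(491/338) = 308675*(338/491) = 104332150/491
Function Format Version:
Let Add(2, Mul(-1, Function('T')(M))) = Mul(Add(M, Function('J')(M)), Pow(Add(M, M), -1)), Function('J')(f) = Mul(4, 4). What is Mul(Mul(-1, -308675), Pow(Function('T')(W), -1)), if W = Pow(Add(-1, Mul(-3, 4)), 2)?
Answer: Rational(104332150, 491) ≈ 2.1249e+5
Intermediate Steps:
Function('J')(f) = 16
W = 169 (W = Pow(Add(-1, -12), 2) = Pow(-13, 2) = 169)
Function('T')(M) = Add(2, Mul(Rational(-1, 2), Pow(M, -1), Add(16, M))) (Function('T')(M) = Add(2, Mul(-1, Mul(Add(M, 16), Pow(Add(M, M), -1)))) = Add(2, Mul(-1, Mul(Add(16, M), Pow(Mul(2, M), -1)))) = Add(2, Mul(-1, Mul(Add(16, M), Mul(Rational(1, 2), Pow(M, -1))))) = Add(2, Mul(-1, Mul(Rational(1, 2), Pow(M, -1), Add(16, M)))) = Add(2, Mul(Rational(-1, 2), Pow(M, -1), Add(16, M))))
Mul(Mul(-1, -308675), Pow(Function('T')(W), -1)) = Mul(Mul(-1, -308675), Pow(Add(Rational(3, 2), Mul(-8, Pow(169, -1))), -1)) = Mul(308675, Pow(Add(Rational(3, 2), Mul(-8, Rational(1, 169))), -1)) = Mul(308675, Pow(Add(Rational(3, 2), Rational(-8, 169)), -1)) = Mul(308675, Pow(Rational(491, 338), -1)) = Mul(308675, Rational(338, 491)) = Rational(104332150, 491)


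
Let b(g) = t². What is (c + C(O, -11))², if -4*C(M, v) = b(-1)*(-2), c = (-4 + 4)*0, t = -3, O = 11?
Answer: 81/4 ≈ 20.250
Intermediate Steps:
b(g) = 9 (b(g) = (-3)² = 9)
c = 0 (c = 0*0 = 0)
C(M, v) = 9/2 (C(M, v) = -9*(-2)/4 = -¼*(-18) = 9/2)
(c + C(O, -11))² = (0 + 9/2)² = (9/2)² = 81/4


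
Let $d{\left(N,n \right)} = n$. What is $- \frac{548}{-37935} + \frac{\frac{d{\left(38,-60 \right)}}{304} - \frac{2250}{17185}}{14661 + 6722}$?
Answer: $\frac{3057598799483}{211885798195260} \approx 0.01443$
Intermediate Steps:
$- \frac{548}{-37935} + \frac{\frac{d{\left(38,-60 \right)}}{304} - \frac{2250}{17185}}{14661 + 6722} = - \frac{548}{-37935} + \frac{- \frac{60}{304} - \frac{2250}{17185}}{14661 + 6722} = \left(-548\right) \left(- \frac{1}{37935}\right) + \frac{\left(-60\right) \frac{1}{304} - \frac{450}{3437}}{21383} = \frac{548}{37935} + \left(- \frac{15}{76} - \frac{450}{3437}\right) \frac{1}{21383} = \frac{548}{37935} - \frac{85755}{5585496196} = \frac{3057598799483}{211885798195260}$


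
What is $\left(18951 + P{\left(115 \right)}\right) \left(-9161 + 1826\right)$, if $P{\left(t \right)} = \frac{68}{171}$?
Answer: $- \frac{2641161535}{19} \approx -1.3901 \cdot 10^{8}$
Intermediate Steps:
$P{\left(t \right)} = \frac{68}{171}$ ($P{\left(t \right)} = 68 \cdot \frac{1}{171} = \frac{68}{171}$)
$\left(18951 + P{\left(115 \right)}\right) \left(-9161 + 1826\right) = \left(18951 + \frac{68}{171}\right) \left(-9161 + 1826\right) = \frac{3240689}{171} \left(-7335\right) = - \frac{2641161535}{19}$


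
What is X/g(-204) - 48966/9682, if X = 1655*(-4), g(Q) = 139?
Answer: -35450557/672899 ≈ -52.683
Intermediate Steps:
X = -6620
X/g(-204) - 48966/9682 = -6620/139 - 48966/9682 = -6620*1/139 - 48966*1/9682 = -6620/139 - 24483/4841 = -35450557/672899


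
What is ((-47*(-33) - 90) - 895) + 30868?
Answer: 31434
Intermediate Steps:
((-47*(-33) - 90) - 895) + 30868 = ((1551 - 90) - 895) + 30868 = (1461 - 895) + 30868 = 566 + 30868 = 31434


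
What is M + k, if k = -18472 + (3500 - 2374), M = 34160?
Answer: 16814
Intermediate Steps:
k = -17346 (k = -18472 + 1126 = -17346)
M + k = 34160 - 17346 = 16814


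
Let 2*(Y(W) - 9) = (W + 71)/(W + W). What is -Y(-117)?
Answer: -2129/234 ≈ -9.0983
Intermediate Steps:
Y(W) = 9 + (71 + W)/(4*W) (Y(W) = 9 + ((W + 71)/(W + W))/2 = 9 + ((71 + W)/((2*W)))/2 = 9 + ((71 + W)*(1/(2*W)))/2 = 9 + ((71 + W)/(2*W))/2 = 9 + (71 + W)/(4*W))
-Y(-117) = -(71 + 37*(-117))/(4*(-117)) = -(-1)*(71 - 4329)/(4*117) = -(-1)*(-4258)/(4*117) = -1*2129/234 = -2129/234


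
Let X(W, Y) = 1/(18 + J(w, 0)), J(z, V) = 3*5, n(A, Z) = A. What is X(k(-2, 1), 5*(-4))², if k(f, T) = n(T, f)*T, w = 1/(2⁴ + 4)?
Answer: 1/1089 ≈ 0.00091827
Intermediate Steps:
w = 1/20 (w = 1/(16 + 4) = 1/20 ≈ 0.050000)
J(z, V) = 15
k(f, T) = T² (k(f, T) = T*T = T²)
X(W, Y) = 1/33 (X(W, Y) = 1/(18 + 15) = 1/33)
X(k(-2, 1), 5*(-4))² = (1/33)² = 1/1089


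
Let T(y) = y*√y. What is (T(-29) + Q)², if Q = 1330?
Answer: 1744511 - 77140*I*√29 ≈ 1.7445e+6 - 4.1541e+5*I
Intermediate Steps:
T(y) = y^(3/2)
(T(-29) + Q)² = ((-29)^(3/2) + 1330)² = (-29*I*√29 + 1330)² = (1330 - 29*I*√29)²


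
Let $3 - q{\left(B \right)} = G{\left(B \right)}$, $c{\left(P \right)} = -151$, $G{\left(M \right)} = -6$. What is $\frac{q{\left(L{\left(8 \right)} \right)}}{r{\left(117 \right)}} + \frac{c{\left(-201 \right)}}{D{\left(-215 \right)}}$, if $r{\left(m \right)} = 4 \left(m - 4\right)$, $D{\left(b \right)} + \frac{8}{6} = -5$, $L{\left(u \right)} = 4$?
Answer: $\frac{204927}{8588} \approx 23.862$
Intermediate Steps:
$D{\left(b \right)} = - \frac{19}{3}$ ($D{\left(b \right)} = - \frac{4}{3} - 5 = - \frac{19}{3}$)
$q{\left(B \right)} = 9$ ($q{\left(B \right)} = 3 - -6 = 3 + 6 = 9$)
$r{\left(m \right)} = -16 + 4 m$ ($r{\left(m \right)} = 4 \left(-4 + m\right) = -16 + 4 m$)
$\frac{q{\left(L{\left(8 \right)} \right)}}{r{\left(117 \right)}} + \frac{c{\left(-201 \right)}}{D{\left(-215 \right)}} = \frac{9}{-16 + 4 \cdot 117} - \frac{151}{- \frac{19}{3}} = \frac{9}{-16 + 468} - - \frac{453}{19} = \frac{9}{452} + \frac{453}{19} = \frac{204927}{8588}$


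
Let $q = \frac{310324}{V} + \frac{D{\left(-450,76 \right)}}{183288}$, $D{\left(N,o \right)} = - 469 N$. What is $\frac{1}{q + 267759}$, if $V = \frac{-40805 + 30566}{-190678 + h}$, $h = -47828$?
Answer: $\frac{14894332}{111654005012185} \approx 1.334 \cdot 10^{-7}$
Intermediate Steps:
$V = \frac{3413}{79502}$ ($V = \frac{-40805 + 30566}{-190678 - 47828} = - \frac{10239}{-238506} = \left(-10239\right) \left(- \frac{1}{238506}\right) = \frac{3413}{79502} \approx 0.04293$)
$q = \frac{107665913570197}{14894332}$ ($q = \frac{310324}{\frac{3413}{79502}} + \frac{\left(-469\right) \left(-450\right)}{183288} = 310324 \cdot \frac{79502}{3413} + 211050 \cdot \frac{1}{183288} = \frac{24671378648}{3413} + \frac{5025}{4364} = \frac{107665913570197}{14894332} \approx 7.2286 \cdot 10^{6}$)
$\frac{1}{q + 267759} = \frac{1}{\frac{107665913570197}{14894332} + 267759} = \frac{1}{\frac{111654005012185}{14894332}} = \frac{14894332}{111654005012185}$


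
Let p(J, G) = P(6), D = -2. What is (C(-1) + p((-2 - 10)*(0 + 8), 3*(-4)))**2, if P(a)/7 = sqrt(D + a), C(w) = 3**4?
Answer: 9025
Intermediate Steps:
C(w) = 81
P(a) = 7*sqrt(-2 + a)
p(J, G) = 14 (p(J, G) = 7*sqrt(-2 + 6) = 7*sqrt(4) = 7*2 = 14)
(C(-1) + p((-2 - 10)*(0 + 8), 3*(-4)))**2 = (81 + 14)**2 = 95**2 = 9025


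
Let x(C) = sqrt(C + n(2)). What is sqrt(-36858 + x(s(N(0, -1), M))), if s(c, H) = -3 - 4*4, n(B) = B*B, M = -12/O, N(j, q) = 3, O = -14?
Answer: sqrt(-36858 + I*sqrt(15)) ≈ 0.01 + 191.98*I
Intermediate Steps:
M = 6/7 (M = -12/(-14) = -12*(-1/14) = 6/7 ≈ 0.85714)
n(B) = B**2
s(c, H) = -19 (s(c, H) = -3 - 16 = -19)
x(C) = sqrt(4 + C) (x(C) = sqrt(C + 2**2) = sqrt(C + 4) = sqrt(4 + C))
sqrt(-36858 + x(s(N(0, -1), M))) = sqrt(-36858 + sqrt(4 - 19)) = sqrt(-36858 + sqrt(-15)) = sqrt(-36858 + I*sqrt(15))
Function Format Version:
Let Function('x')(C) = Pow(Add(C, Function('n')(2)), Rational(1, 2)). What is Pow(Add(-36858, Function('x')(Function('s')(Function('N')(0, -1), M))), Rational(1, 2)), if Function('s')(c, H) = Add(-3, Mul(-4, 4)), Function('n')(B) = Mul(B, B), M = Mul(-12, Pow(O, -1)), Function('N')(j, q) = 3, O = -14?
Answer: Pow(Add(-36858, Mul(I, Pow(15, Rational(1, 2)))), Rational(1, 2)) ≈ Add(0.010, Mul(191.98, I))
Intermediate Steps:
M = Rational(6, 7) (M = Mul(-12, Pow(-14, -1)) = Mul(-12, Rational(-1, 14)) = Rational(6, 7) ≈ 0.85714)
Function('n')(B) = Pow(B, 2)
Function('s')(c, H) = -19 (Function('s')(c, H) = Add(-3, -16) = -19)
Function('x')(C) = Pow(Add(4, C), Rational(1, 2)) (Function('x')(C) = Pow(Add(C, Pow(2, 2)), Rational(1, 2)) = Pow(Add(C, 4), Rational(1, 2)) = Pow(Add(4, C), Rational(1, 2)))
Pow(Add(-36858, Function('x')(Function('s')(Function('N')(0, -1), M))), Rational(1, 2)) = Pow(Add(-36858, Pow(Add(4, -19), Rational(1, 2))), Rational(1, 2)) = Pow(Add(-36858, Pow(-15, Rational(1, 2))), Rational(1, 2)) = Pow(Add(-36858, Mul(I, Pow(15, Rational(1, 2)))), Rational(1, 2))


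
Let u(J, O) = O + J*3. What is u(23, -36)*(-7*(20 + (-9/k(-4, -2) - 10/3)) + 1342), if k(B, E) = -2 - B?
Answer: 82951/2 ≈ 41476.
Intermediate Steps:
u(J, O) = O + 3*J
u(23, -36)*(-7*(20 + (-9/k(-4, -2) - 10/3)) + 1342) = (-36 + 3*23)*(-7*(20 + (-9/(-2 - 1*(-4)) - 10/3)) + 1342) = (-36 + 69)*(-7*(20 + (-9/(-2 + 4) - 10*⅓)) + 1342) = 33*(-7*(20 + (-9/2 - 10/3)) + 1342) = 33*(-7*(20 - 47/6) + 1342) = 33*(-7*73/6 + 1342) = 33*(-511/6 + 1342) = 33*(7541/6) = 82951/2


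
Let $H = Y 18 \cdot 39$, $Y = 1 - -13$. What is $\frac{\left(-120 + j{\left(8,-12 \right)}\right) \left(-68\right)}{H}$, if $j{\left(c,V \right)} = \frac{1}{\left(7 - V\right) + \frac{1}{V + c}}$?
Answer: $\frac{11764}{14175} \approx 0.82991$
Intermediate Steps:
$Y = 14$ ($Y = 1 + 13 = 14$)
$j{\left(c,V \right)} = \frac{1}{7 + \frac{1}{V + c} - V}$
$H = 9828$ ($H = 14 \cdot 18 \cdot 39 = 252 \cdot 39 = 9828$)
$\frac{\left(-120 + j{\left(8,-12 \right)}\right) \left(-68\right)}{H} = \frac{\left(-120 + \frac{-12 + 8}{1 - \left(-12\right)^{2} + 7 \left(-12\right) + 7 \cdot 8 - \left(-12\right) 8}\right) \left(-68\right)}{9828} = \left(-120 + \frac{1}{1 - 144 - 84 + 56 + 96} \left(-4\right)\right) \left(-68\right) \frac{1}{9828} = \left(-120 + \frac{1}{-75} \left(-4\right)\right) \left(-68\right) \frac{1}{9828} = \left(-120 - - \frac{4}{75}\right) \left(-68\right) \frac{1}{9828} = \left(-120 + \frac{4}{75}\right) \left(-68\right) \frac{1}{9828} = \left(- \frac{8996}{75}\right) \left(-68\right) \frac{1}{9828} = \frac{611728}{75} \cdot \frac{1}{9828} = \frac{11764}{14175}$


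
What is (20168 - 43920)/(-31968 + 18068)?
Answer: 5938/3475 ≈ 1.7088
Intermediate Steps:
(20168 - 43920)/(-31968 + 18068) = -23752/(-13900) = -23752*(-1/13900) = 5938/3475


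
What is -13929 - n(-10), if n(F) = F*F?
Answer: -14029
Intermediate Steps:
n(F) = F**2
-13929 - n(-10) = -13929 - 1*(-10)**2 = -13929 - 1*100 = -13929 - 100 = -14029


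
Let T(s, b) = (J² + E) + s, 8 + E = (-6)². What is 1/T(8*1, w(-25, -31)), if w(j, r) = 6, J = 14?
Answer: 1/232 ≈ 0.0043103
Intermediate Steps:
E = 28 (E = -8 + (-6)² = -8 + 36 = 28)
T(s, b) = 224 + s (T(s, b) = (14² + 28) + s = (196 + 28) + s = 224 + s)
1/T(8*1, w(-25, -31)) = 1/(224 + 8*1) = 1/(224 + 8) = 1/232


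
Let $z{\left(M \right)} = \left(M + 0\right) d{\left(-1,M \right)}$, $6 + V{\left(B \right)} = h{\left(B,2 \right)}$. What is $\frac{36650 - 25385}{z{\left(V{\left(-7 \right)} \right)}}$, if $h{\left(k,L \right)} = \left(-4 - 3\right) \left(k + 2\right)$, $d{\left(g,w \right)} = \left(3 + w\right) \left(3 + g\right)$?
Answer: $\frac{11265}{1856} \approx 6.0695$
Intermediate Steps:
$d{\left(g,w \right)} = \left(3 + g\right) \left(3 + w\right)$
$h{\left(k,L \right)} = -14 - 7 k$ ($h{\left(k,L \right)} = - 7 \left(2 + k\right) = -14 - 7 k$)
$V{\left(B \right)} = -20 - 7 B$ ($V{\left(B \right)} = -6 - \left(14 + 7 B\right) = -20 - 7 B$)
$z{\left(M \right)} = M \left(6 + 2 M\right)$ ($z{\left(M \right)} = \left(M + 0\right) \left(9 + 3 \left(-1\right) + 3 M - M\right) = M \left(9 - 3 + 3 M - M\right) = M \left(6 + 2 M\right)$)
$\frac{36650 - 25385}{z{\left(V{\left(-7 \right)} \right)}} = \frac{36650 - 25385}{2 \left(-20 - -49\right) \left(3 - -29\right)} = \frac{11265}{2 \left(-20 + 49\right) \left(3 + \left(-20 + 49\right)\right)} = \frac{11265}{2 \cdot 29 \left(3 + 29\right)} = \frac{11265}{2 \cdot 29 \cdot 32} = \frac{11265}{1856}$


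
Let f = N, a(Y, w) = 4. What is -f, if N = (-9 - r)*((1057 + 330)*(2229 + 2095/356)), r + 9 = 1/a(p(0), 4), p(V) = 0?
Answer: 1103523553/1424 ≈ 7.7495e+5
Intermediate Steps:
r = -35/4 (r = -9 + 1/4 = -35/4 ≈ -8.7500)
N = -1103523553/1424 (N = (-9 - 1*(-35/4))*((1057 + 330)*(2229 + 2095/356)) = (-9 + 35/4)*(1387*(2229 + 2095*(1/356))) = -1387*(2229 + 2095/356)/4 = -1387*795619/(4*356) = -1/4*1103523553/356 = -1103523553/1424 ≈ -7.7495e+5)
f = -1103523553/1424 ≈ -7.7495e+5
-f = -1*(-1103523553/1424) = 1103523553/1424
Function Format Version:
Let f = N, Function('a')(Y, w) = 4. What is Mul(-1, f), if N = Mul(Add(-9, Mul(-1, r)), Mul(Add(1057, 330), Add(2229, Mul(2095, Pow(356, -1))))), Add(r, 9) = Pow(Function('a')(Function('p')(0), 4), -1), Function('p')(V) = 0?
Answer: Rational(1103523553, 1424) ≈ 7.7495e+5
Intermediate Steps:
r = Rational(-35, 4) (r = Add(-9, Pow(4, -1)) = Add(-9, Rational(1, 4)) = Rational(-35, 4) ≈ -8.7500)
N = Rational(-1103523553, 1424) (N = Mul(Add(-9, Mul(-1, Rational(-35, 4))), Mul(Add(1057, 330), Add(2229, Mul(2095, Pow(356, -1))))) = Mul(Add(-9, Rational(35, 4)), Mul(1387, Add(2229, Mul(2095, Rational(1, 356))))) = Mul(Rational(-1, 4), Mul(1387, Add(2229, Rational(2095, 356)))) = Mul(Rational(-1, 4), Mul(1387, Rational(795619, 356))) = Mul(Rational(-1, 4), Rational(1103523553, 356)) = Rational(-1103523553, 1424) ≈ -7.7495e+5)
f = Rational(-1103523553, 1424) ≈ -7.7495e+5
Mul(-1, f) = Mul(-1, Rational(-1103523553, 1424)) = Rational(1103523553, 1424)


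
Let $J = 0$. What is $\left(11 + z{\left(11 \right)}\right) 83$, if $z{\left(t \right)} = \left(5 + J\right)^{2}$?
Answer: $2988$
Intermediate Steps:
$z{\left(t \right)} = 25$ ($z{\left(t \right)} = \left(5 + 0\right)^{2} = 5^{2} = 25$)
$\left(11 + z{\left(11 \right)}\right) 83 = \left(11 + 25\right) 83 = 36 \cdot 83 = 2988$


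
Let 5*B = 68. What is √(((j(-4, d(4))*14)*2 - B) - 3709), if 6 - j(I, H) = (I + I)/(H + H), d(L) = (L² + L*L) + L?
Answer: 17*I*√2765/15 ≈ 59.594*I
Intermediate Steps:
B = 68/5 (B = (⅕)*68 = 68/5 ≈ 13.600)
d(L) = L + 2*L² (d(L) = (L² + L²) + L = 2*L² + L = L + 2*L²)
j(I, H) = 6 - I/H (j(I, H) = 6 - (I + I)/(H + H) = 6 - 2*I/(2*H) = 6 - 2*I*1/(2*H) = 6 - I/H)
√(((j(-4, d(4))*14)*2 - B) - 3709) = √((((6 - 1*(-4)/4*(1 + 2*4))*14)*2 - 1*68/5) - 3709) = √((((6 - 1*(-4)/4*(1 + 8))*14)*2 - 68/5) - 3709) = √((((6 - 1*(-4)/4*9)*14)*2 - 68/5) - 3709) = √((((6 - 1*(-4)/36)*14)*2 - 68/5) - 3709) = √((((6 - 1*(-4)*1/36)*14)*2 - 68/5) - 3709) = √((((6 + ⅑)*14)*2 - 68/5) - 3709) = √((((55/9)*14)*2 - 68/5) - 3709) = √(((770/9)*2 - 68/5) - 3709) = √((1540/9 - 68/5) - 3709) = √(7088/45 - 3709) = √(-159817/45) = 17*I*√2765/15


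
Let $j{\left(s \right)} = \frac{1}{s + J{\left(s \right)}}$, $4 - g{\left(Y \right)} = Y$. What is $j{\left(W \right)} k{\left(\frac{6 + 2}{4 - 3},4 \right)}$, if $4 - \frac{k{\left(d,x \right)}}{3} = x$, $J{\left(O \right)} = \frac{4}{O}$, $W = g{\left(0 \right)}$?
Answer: $0$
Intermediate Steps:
$g{\left(Y \right)} = 4 - Y$
$W = 4$ ($W = 4 - 0 = 4 + 0 = 4$)
$j{\left(s \right)} = \frac{1}{s + \frac{4}{s}}$
$k{\left(d,x \right)} = 12 - 3 x$
$j{\left(W \right)} k{\left(\frac{6 + 2}{4 - 3},4 \right)} = \frac{4}{4 + 4^{2}} \left(12 - 12\right) = \frac{4}{4 + 16} \left(12 - 12\right) = \frac{4}{20} \cdot 0 = 4 \cdot \frac{1}{20} \cdot 0 = \frac{1}{5} \cdot 0 = 0$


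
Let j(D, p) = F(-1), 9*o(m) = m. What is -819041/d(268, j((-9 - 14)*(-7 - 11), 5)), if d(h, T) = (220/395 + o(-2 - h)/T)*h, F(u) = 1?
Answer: 64704239/623368 ≈ 103.80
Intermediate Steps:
o(m) = m/9
j(D, p) = 1
d(h, T) = h*(44/79 + (-2/9 - h/9)/T) (d(h, T) = (220/395 + ((-2 - h)/9)/T)*h = (220*(1/395) + (-2/9 - h/9)/T)*h = (44/79 + (-2/9 - h/9)/T)*h = h*(44/79 + (-2/9 - h/9)/T))
-819041/d(268, j((-9 - 14)*(-7 - 11), 5)) = -819041*711/(268*(-158 - 79*268 + 396*1)) = -819041*711/(268*(-158 - 21172 + 396)) = -819041/((1/711)*268*1*(-20934)) = -819041/(-623368/79) = -819041*(-79/623368) = 64704239/623368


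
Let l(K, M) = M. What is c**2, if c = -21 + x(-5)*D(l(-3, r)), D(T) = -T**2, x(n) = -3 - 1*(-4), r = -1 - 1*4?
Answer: 2116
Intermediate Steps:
r = -5 (r = -1 - 4 = -5)
x(n) = 1 (x(n) = -3 + 4 = 1)
c = -46 (c = -21 + 1*(-1*(-5)**2) = -21 + 1*(-1*25) = -21 + 1*(-25) = -21 - 25 = -46)
c**2 = (-46)**2 = 2116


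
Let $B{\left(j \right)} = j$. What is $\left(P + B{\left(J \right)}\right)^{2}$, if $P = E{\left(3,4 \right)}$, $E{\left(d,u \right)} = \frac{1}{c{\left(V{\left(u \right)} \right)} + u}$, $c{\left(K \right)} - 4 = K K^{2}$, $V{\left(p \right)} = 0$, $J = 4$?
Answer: $\frac{1089}{64} \approx 17.016$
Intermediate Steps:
$c{\left(K \right)} = 4 + K^{3}$ ($c{\left(K \right)} = 4 + K K^{2} = 4 + K^{3}$)
$E{\left(d,u \right)} = \frac{1}{4 + u}$ ($E{\left(d,u \right)} = \frac{1}{\left(4 + 0^{3}\right) + u} = \frac{1}{\left(4 + 0\right) + u} = \frac{1}{4 + u}$)
$P = \frac{1}{8}$ ($P = \frac{1}{4 + 4} = \frac{1}{8} \approx 0.125$)
$\left(P + B{\left(J \right)}\right)^{2} = \left(\frac{1}{8} + 4\right)^{2} = \left(\frac{33}{8}\right)^{2} = \frac{1089}{64}$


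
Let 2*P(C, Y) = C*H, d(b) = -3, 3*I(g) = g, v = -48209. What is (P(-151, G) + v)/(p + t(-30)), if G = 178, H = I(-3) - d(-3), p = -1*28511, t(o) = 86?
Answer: 3224/1895 ≈ 1.7013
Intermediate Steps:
I(g) = g/3
p = -28511
H = 2 (H = (⅓)*(-3) - 1*(-3) = -1 + 3 = 2)
P(C, Y) = C (P(C, Y) = (C*2)/2 = (2*C)/2 = C)
(P(-151, G) + v)/(p + t(-30)) = (-151 - 48209)/(-28511 + 86) = -48360/(-28425) = -48360*(-1/28425) = 3224/1895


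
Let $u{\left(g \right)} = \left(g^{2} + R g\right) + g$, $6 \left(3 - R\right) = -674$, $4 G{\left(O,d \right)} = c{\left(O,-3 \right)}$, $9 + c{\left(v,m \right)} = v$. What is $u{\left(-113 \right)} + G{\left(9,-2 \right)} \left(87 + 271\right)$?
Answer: $- \frac{1130}{3} \approx -376.67$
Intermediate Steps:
$c{\left(v,m \right)} = -9 + v$
$G{\left(O,d \right)} = - \frac{9}{4} + \frac{O}{4}$ ($G{\left(O,d \right)} = \frac{-9 + O}{4} = - \frac{9}{4} + \frac{O}{4}$)
$R = \frac{346}{3}$ ($R = 3 - - \frac{337}{3} = 3 + \frac{337}{3} = \frac{346}{3} \approx 115.33$)
$u{\left(g \right)} = g^{2} + \frac{349 g}{3}$ ($u{\left(g \right)} = \left(g^{2} + \frac{346 g}{3}\right) + g = g^{2} + \frac{349 g}{3}$)
$u{\left(-113 \right)} + G{\left(9,-2 \right)} \left(87 + 271\right) = \frac{1}{3} \left(-113\right) \left(349 + 3 \left(-113\right)\right) + \left(- \frac{9}{4} + \frac{1}{4} \cdot 9\right) \left(87 + 271\right) = \frac{1}{3} \left(-113\right) \left(349 - 339\right) + \left(- \frac{9}{4} + \frac{9}{4}\right) 358 = \frac{1}{3} \left(-113\right) 10 + 0 \cdot 358 = - \frac{1130}{3} + 0 = - \frac{1130}{3}$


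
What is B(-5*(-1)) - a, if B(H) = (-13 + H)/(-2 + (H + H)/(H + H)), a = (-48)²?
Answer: -2296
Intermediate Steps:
a = 2304
B(H) = 13 - H (B(H) = (-13 + H)/(-2 + (2*H)/((2*H))) = (-13 + H)/(-2 + (2*H)*(1/(2*H))) = (-13 + H)/(-2 + 1) = (-13 + H)/(-1) = (-13 + H)*(-1) = 13 - H)
B(-5*(-1)) - a = (13 - (-5)*(-1)) - 1*2304 = (13 - 1*5) - 2304 = (13 - 5) - 2304 = 8 - 2304 = -2296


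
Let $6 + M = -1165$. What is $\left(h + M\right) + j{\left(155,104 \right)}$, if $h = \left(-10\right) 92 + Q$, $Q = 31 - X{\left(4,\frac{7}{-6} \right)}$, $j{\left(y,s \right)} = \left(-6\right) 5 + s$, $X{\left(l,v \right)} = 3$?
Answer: $-1989$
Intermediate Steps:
$j{\left(y,s \right)} = -30 + s$
$Q = 28$ ($Q = 31 - 3 = 28$)
$M = -1171$ ($M = -6 - 1165 = -1171$)
$h = -892$ ($h = \left(-10\right) 92 + 28 = -920 + 28 = -892$)
$\left(h + M\right) + j{\left(155,104 \right)} = \left(-892 - 1171\right) + \left(-30 + 104\right) = -2063 + 74 = -1989$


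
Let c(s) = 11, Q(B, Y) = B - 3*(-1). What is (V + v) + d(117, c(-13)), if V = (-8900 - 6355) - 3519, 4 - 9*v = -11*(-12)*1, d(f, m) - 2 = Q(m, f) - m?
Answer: -169049/9 ≈ -18783.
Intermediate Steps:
Q(B, Y) = 3 + B (Q(B, Y) = B + 3 = 3 + B)
d(f, m) = 5 (d(f, m) = 2 + ((3 + m) - m) = 2 + 3 = 5)
v = -128/9 (v = 4/9 - (-11*(-12))/9 = 4/9 - 44/3 = -128/9 ≈ -14.222)
V = -18774 (V = -15255 - 3519 = -18774)
(V + v) + d(117, c(-13)) = (-18774 - 128/9) + 5 = -169094/9 + 5 = -169049/9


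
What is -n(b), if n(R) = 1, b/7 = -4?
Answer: -1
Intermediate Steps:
b = -28 (b = 7*(-4) = -28)
-n(b) = -1*1 = -1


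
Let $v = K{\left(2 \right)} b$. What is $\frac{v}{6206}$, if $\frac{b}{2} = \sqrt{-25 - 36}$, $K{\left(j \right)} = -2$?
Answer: $- \frac{2 i \sqrt{61}}{3103} \approx - 0.005034 i$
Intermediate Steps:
$b = 2 i \sqrt{61}$ ($b = 2 \sqrt{-25 - 36} = 2 \sqrt{-61} = 2 i \sqrt{61} \approx 15.62 i$)
$v = - 4 i \sqrt{61}$ ($v = - 2 \cdot 2 i \sqrt{61} = - 4 i \sqrt{61} \approx - 31.241 i$)
$\frac{v}{6206} = \frac{\left(-4\right) i \sqrt{61}}{6206} = - 4 i \sqrt{61} \cdot \frac{1}{6206} = - \frac{2 i \sqrt{61}}{3103}$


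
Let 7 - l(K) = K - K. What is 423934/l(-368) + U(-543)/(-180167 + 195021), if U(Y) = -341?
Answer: 899587607/14854 ≈ 60562.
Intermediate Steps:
l(K) = 7 (l(K) = 7 - (K - K) = 7 - 1*0 = 7 + 0 = 7)
423934/l(-368) + U(-543)/(-180167 + 195021) = 423934/7 - 341/(-180167 + 195021) = 423934*(⅐) - 341/14854 = 60562 - 341*1/14854 = 60562 - 341/14854 = 899587607/14854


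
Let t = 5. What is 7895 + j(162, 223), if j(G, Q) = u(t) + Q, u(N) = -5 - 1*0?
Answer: 8113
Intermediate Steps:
u(N) = -5 (u(N) = -5 + 0 = -5)
j(G, Q) = -5 + Q
7895 + j(162, 223) = 7895 + (-5 + 223) = 7895 + 218 = 8113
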